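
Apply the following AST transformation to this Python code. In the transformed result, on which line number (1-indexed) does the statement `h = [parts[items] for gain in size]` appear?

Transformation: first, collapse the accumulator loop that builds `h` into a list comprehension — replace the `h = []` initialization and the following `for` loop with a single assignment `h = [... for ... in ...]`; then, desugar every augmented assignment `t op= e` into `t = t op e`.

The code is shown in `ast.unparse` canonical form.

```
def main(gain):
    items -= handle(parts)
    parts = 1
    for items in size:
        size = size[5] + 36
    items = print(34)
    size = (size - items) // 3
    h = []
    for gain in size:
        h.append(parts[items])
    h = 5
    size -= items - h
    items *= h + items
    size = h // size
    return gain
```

8

Transformed code:
def main(gain):
    items = items - handle(parts)
    parts = 1
    for items in size:
        size = size[5] + 36
    items = print(34)
    size = (size - items) // 3
    h = [parts[items] for gain in size]
    h = 5
    size = size - (items - h)
    items = items * (h + items)
    size = h // size
    return gain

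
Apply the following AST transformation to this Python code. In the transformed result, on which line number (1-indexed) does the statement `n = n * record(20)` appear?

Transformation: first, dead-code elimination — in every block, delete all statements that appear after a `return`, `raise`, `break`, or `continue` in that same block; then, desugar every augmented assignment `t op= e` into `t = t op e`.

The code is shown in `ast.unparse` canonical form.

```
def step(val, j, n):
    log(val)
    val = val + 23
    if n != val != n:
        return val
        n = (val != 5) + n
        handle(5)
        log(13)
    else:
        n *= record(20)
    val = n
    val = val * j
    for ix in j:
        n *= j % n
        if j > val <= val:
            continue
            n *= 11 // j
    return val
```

7

Transformed code:
def step(val, j, n):
    log(val)
    val = val + 23
    if n != val != n:
        return val
    else:
        n = n * record(20)
    val = n
    val = val * j
    for ix in j:
        n = n * (j % n)
        if j > val <= val:
            continue
    return val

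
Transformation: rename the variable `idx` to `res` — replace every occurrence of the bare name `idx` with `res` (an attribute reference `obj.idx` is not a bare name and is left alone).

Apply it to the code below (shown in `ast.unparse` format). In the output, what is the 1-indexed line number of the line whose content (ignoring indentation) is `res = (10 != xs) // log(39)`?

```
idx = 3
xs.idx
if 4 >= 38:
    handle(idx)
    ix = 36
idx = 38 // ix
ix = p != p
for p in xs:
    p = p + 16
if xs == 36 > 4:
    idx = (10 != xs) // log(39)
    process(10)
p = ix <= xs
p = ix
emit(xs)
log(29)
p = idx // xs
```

Transformed code:
res = 3
xs.idx
if 4 >= 38:
    handle(res)
    ix = 36
res = 38 // ix
ix = p != p
for p in xs:
    p = p + 16
if xs == 36 > 4:
    res = (10 != xs) // log(39)
    process(10)
p = ix <= xs
p = ix
emit(xs)
log(29)
p = res // xs

11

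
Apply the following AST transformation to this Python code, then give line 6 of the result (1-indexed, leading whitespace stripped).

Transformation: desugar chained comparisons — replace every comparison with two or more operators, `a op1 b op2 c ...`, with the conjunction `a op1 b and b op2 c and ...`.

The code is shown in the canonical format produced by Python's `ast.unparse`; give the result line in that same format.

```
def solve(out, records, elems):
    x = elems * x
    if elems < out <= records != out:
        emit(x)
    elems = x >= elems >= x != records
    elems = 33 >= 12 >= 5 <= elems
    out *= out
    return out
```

elems = 33 >= 12 and 12 >= 5 and (5 <= elems)

Transformed code:
def solve(out, records, elems):
    x = elems * x
    if elems < out and out <= records and (records != out):
        emit(x)
    elems = x >= elems and elems >= x and (x != records)
    elems = 33 >= 12 and 12 >= 5 and (5 <= elems)
    out *= out
    return out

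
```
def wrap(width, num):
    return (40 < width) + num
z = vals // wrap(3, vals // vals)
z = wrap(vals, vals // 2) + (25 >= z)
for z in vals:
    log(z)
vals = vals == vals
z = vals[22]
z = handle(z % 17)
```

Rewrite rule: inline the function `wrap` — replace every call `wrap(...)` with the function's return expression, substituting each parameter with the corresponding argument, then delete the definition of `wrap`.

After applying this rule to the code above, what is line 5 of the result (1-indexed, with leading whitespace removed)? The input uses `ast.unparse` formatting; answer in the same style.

Transformed code:
z = vals // ((40 < 3) + vals // vals)
z = (40 < vals) + vals // 2 + (25 >= z)
for z in vals:
    log(z)
vals = vals == vals
z = vals[22]
z = handle(z % 17)

vals = vals == vals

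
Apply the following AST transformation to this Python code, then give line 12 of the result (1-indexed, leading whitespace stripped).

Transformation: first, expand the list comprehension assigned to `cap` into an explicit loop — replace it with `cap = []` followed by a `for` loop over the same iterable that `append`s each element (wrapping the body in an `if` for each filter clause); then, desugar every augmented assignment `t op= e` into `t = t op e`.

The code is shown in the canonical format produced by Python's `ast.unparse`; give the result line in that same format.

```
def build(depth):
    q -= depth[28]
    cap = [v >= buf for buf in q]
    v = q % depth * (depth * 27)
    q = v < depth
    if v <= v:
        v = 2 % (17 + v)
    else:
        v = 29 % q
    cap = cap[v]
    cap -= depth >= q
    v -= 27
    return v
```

cap = cap[v]

Transformed code:
def build(depth):
    q = q - depth[28]
    cap = []
    for buf in q:
        cap.append(v >= buf)
    v = q % depth * (depth * 27)
    q = v < depth
    if v <= v:
        v = 2 % (17 + v)
    else:
        v = 29 % q
    cap = cap[v]
    cap = cap - (depth >= q)
    v = v - 27
    return v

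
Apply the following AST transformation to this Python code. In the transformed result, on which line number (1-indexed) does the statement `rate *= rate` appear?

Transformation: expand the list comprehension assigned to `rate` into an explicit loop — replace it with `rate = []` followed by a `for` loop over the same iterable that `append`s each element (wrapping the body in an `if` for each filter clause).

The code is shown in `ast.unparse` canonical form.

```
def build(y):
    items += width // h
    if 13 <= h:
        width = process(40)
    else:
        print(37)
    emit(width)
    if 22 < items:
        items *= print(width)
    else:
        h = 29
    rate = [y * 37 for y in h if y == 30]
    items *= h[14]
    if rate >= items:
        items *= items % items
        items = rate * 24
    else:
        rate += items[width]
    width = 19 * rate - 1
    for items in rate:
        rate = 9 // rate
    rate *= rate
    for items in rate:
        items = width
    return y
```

25

Transformed code:
def build(y):
    items += width // h
    if 13 <= h:
        width = process(40)
    else:
        print(37)
    emit(width)
    if 22 < items:
        items *= print(width)
    else:
        h = 29
    rate = []
    for y in h:
        if y == 30:
            rate.append(y * 37)
    items *= h[14]
    if rate >= items:
        items *= items % items
        items = rate * 24
    else:
        rate += items[width]
    width = 19 * rate - 1
    for items in rate:
        rate = 9 // rate
    rate *= rate
    for items in rate:
        items = width
    return y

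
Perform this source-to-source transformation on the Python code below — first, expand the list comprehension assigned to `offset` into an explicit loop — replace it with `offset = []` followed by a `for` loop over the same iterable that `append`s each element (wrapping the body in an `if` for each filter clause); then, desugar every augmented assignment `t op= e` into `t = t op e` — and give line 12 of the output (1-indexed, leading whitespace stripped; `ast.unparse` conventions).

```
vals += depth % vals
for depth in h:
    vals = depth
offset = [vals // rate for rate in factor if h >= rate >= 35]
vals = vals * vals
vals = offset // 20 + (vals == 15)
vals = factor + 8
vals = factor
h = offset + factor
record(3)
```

h = offset + factor

Transformed code:
vals = vals + depth % vals
for depth in h:
    vals = depth
offset = []
for rate in factor:
    if h >= rate >= 35:
        offset.append(vals // rate)
vals = vals * vals
vals = offset // 20 + (vals == 15)
vals = factor + 8
vals = factor
h = offset + factor
record(3)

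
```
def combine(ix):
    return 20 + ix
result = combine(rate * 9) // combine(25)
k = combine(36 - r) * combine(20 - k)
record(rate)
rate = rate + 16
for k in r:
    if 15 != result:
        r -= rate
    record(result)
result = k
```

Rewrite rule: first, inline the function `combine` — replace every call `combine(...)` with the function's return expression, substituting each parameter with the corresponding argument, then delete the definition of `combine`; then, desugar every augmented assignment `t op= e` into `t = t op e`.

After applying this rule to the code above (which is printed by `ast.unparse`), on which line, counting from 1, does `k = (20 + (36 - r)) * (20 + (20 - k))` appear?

Transformed code:
result = (20 + rate * 9) // (20 + 25)
k = (20 + (36 - r)) * (20 + (20 - k))
record(rate)
rate = rate + 16
for k in r:
    if 15 != result:
        r = r - rate
    record(result)
result = k

2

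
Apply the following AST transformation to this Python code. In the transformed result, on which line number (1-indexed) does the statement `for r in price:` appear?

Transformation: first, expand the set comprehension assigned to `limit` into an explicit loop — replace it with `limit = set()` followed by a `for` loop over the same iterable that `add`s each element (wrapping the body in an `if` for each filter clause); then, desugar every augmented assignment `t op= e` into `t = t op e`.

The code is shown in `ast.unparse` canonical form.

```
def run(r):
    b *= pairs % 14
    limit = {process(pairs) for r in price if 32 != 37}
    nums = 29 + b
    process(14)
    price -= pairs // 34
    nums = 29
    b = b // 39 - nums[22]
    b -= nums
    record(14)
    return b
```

4

Transformed code:
def run(r):
    b = b * (pairs % 14)
    limit = set()
    for r in price:
        if 32 != 37:
            limit.add(process(pairs))
    nums = 29 + b
    process(14)
    price = price - pairs // 34
    nums = 29
    b = b // 39 - nums[22]
    b = b - nums
    record(14)
    return b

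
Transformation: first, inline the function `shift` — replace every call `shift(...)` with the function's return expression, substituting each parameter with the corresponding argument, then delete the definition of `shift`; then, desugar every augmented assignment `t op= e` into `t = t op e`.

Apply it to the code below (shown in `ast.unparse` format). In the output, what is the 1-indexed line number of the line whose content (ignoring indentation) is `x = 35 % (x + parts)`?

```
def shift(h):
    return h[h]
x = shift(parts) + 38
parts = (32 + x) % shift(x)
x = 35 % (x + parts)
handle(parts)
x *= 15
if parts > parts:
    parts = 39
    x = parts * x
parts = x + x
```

Transformed code:
x = parts[parts] + 38
parts = (32 + x) % x[x]
x = 35 % (x + parts)
handle(parts)
x = x * 15
if parts > parts:
    parts = 39
    x = parts * x
parts = x + x

3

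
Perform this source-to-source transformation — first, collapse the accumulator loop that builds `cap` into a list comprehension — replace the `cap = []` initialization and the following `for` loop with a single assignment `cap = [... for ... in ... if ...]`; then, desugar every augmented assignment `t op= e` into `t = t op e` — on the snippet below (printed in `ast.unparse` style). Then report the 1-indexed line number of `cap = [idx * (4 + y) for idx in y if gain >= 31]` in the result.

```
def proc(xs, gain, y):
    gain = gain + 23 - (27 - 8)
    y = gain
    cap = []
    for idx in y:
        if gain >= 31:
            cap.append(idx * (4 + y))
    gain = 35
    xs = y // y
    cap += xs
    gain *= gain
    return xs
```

4

Transformed code:
def proc(xs, gain, y):
    gain = gain + 23 - (27 - 8)
    y = gain
    cap = [idx * (4 + y) for idx in y if gain >= 31]
    gain = 35
    xs = y // y
    cap = cap + xs
    gain = gain * gain
    return xs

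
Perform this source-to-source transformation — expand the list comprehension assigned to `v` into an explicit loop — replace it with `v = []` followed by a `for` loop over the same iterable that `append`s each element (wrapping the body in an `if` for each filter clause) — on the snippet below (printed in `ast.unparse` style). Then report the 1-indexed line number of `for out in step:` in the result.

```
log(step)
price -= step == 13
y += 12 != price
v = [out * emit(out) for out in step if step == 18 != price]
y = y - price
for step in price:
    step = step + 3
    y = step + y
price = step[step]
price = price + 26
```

Transformed code:
log(step)
price -= step == 13
y += 12 != price
v = []
for out in step:
    if step == 18 != price:
        v.append(out * emit(out))
y = y - price
for step in price:
    step = step + 3
    y = step + y
price = step[step]
price = price + 26

5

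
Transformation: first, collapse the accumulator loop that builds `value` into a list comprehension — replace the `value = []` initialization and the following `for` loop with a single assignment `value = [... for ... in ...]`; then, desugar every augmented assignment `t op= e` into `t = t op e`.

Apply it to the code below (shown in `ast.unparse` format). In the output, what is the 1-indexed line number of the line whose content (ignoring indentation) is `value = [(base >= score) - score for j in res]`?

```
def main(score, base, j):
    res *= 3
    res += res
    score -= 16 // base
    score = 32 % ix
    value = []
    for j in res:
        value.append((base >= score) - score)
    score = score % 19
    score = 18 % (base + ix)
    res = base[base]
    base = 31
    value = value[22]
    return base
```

Transformed code:
def main(score, base, j):
    res = res * 3
    res = res + res
    score = score - 16 // base
    score = 32 % ix
    value = [(base >= score) - score for j in res]
    score = score % 19
    score = 18 % (base + ix)
    res = base[base]
    base = 31
    value = value[22]
    return base

6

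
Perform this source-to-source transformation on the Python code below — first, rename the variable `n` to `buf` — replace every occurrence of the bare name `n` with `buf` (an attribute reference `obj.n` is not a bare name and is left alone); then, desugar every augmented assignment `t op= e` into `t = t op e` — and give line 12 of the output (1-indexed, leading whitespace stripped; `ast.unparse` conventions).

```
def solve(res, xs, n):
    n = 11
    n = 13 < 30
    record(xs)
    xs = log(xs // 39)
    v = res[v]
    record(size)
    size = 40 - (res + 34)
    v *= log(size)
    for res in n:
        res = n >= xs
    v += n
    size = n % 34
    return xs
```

v = v + buf

Transformed code:
def solve(res, xs, buf):
    buf = 11
    buf = 13 < 30
    record(xs)
    xs = log(xs // 39)
    v = res[v]
    record(size)
    size = 40 - (res + 34)
    v = v * log(size)
    for res in buf:
        res = buf >= xs
    v = v + buf
    size = buf % 34
    return xs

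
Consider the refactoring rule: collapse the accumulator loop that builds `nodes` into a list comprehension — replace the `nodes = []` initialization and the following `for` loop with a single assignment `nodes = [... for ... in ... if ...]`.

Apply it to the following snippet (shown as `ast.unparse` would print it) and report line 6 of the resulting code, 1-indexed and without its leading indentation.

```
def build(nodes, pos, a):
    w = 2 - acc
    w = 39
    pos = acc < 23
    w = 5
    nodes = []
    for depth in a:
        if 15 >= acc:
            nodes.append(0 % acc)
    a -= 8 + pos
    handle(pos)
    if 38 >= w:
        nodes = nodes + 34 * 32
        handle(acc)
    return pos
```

Transformed code:
def build(nodes, pos, a):
    w = 2 - acc
    w = 39
    pos = acc < 23
    w = 5
    nodes = [0 % acc for depth in a if 15 >= acc]
    a -= 8 + pos
    handle(pos)
    if 38 >= w:
        nodes = nodes + 34 * 32
        handle(acc)
    return pos

nodes = [0 % acc for depth in a if 15 >= acc]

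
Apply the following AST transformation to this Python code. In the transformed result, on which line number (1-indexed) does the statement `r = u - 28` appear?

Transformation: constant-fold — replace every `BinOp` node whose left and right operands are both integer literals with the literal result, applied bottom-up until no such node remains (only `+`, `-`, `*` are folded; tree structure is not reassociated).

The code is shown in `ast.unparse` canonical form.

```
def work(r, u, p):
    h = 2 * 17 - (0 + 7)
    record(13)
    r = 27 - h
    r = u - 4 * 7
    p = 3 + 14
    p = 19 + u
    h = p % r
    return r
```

5

Transformed code:
def work(r, u, p):
    h = 27
    record(13)
    r = 27 - h
    r = u - 28
    p = 17
    p = 19 + u
    h = p % r
    return r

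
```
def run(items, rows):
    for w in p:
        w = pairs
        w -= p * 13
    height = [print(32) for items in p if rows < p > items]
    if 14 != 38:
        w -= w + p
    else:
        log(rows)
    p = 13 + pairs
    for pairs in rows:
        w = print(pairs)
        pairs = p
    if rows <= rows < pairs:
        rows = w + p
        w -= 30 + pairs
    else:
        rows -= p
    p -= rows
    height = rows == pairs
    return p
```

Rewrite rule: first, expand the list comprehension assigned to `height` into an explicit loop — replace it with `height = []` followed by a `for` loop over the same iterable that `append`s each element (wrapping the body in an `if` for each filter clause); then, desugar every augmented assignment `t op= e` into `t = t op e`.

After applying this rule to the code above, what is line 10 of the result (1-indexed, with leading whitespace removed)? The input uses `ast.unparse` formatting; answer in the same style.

w = w - (w + p)

Transformed code:
def run(items, rows):
    for w in p:
        w = pairs
        w = w - p * 13
    height = []
    for items in p:
        if rows < p > items:
            height.append(print(32))
    if 14 != 38:
        w = w - (w + p)
    else:
        log(rows)
    p = 13 + pairs
    for pairs in rows:
        w = print(pairs)
        pairs = p
    if rows <= rows < pairs:
        rows = w + p
        w = w - (30 + pairs)
    else:
        rows = rows - p
    p = p - rows
    height = rows == pairs
    return p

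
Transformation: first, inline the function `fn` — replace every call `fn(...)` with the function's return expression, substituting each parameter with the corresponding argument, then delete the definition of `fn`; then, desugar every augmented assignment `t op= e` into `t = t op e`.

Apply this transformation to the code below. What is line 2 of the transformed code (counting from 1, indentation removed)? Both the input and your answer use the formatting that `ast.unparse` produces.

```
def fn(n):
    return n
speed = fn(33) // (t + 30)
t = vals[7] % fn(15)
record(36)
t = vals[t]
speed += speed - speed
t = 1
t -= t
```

t = vals[7] % 15

Transformed code:
speed = 33 // (t + 30)
t = vals[7] % 15
record(36)
t = vals[t]
speed = speed + (speed - speed)
t = 1
t = t - t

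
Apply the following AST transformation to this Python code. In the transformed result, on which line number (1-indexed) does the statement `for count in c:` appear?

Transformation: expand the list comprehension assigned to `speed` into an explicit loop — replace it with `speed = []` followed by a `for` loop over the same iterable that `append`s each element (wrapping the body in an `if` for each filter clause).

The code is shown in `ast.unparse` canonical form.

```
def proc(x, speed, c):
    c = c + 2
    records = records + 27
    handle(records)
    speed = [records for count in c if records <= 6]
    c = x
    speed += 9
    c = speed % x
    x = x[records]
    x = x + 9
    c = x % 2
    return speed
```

Transformed code:
def proc(x, speed, c):
    c = c + 2
    records = records + 27
    handle(records)
    speed = []
    for count in c:
        if records <= 6:
            speed.append(records)
    c = x
    speed += 9
    c = speed % x
    x = x[records]
    x = x + 9
    c = x % 2
    return speed

6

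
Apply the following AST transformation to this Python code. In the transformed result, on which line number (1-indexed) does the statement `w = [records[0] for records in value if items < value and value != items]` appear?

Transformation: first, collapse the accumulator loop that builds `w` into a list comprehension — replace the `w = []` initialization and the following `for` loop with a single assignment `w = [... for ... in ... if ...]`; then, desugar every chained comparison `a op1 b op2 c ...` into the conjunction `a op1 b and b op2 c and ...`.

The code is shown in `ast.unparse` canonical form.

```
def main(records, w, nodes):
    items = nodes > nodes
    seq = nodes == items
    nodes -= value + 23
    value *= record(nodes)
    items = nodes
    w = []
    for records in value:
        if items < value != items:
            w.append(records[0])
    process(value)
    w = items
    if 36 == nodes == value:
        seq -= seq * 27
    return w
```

Transformed code:
def main(records, w, nodes):
    items = nodes > nodes
    seq = nodes == items
    nodes -= value + 23
    value *= record(nodes)
    items = nodes
    w = [records[0] for records in value if items < value and value != items]
    process(value)
    w = items
    if 36 == nodes and nodes == value:
        seq -= seq * 27
    return w

7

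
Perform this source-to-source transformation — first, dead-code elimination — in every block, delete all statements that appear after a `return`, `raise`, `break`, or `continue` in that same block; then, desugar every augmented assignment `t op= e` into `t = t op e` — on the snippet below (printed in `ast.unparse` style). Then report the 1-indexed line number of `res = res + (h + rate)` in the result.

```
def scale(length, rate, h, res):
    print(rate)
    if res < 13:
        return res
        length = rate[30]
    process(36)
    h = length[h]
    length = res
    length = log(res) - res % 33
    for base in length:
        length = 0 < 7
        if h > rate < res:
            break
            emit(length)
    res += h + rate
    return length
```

Transformed code:
def scale(length, rate, h, res):
    print(rate)
    if res < 13:
        return res
    process(36)
    h = length[h]
    length = res
    length = log(res) - res % 33
    for base in length:
        length = 0 < 7
        if h > rate < res:
            break
    res = res + (h + rate)
    return length

13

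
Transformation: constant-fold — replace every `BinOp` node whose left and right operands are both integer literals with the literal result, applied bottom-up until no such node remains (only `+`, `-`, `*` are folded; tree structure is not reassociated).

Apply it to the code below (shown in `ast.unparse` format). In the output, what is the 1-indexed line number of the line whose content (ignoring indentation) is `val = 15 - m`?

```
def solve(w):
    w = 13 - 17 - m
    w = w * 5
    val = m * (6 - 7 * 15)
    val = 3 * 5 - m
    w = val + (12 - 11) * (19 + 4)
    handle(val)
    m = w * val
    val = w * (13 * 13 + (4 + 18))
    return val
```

Transformed code:
def solve(w):
    w = -4 - m
    w = w * 5
    val = m * -99
    val = 15 - m
    w = val + 23
    handle(val)
    m = w * val
    val = w * 191
    return val

5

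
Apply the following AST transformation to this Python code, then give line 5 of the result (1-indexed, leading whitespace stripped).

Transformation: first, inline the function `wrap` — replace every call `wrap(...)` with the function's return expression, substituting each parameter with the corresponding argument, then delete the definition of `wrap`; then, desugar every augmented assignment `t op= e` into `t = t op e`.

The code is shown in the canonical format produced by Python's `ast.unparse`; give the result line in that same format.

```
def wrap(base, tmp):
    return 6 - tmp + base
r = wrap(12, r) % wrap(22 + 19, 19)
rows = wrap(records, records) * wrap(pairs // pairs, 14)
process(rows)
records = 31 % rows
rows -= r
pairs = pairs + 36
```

Transformed code:
r = (6 - r + 12) % (6 - 19 + (22 + 19))
rows = (6 - records + records) * (6 - 14 + pairs // pairs)
process(rows)
records = 31 % rows
rows = rows - r
pairs = pairs + 36

rows = rows - r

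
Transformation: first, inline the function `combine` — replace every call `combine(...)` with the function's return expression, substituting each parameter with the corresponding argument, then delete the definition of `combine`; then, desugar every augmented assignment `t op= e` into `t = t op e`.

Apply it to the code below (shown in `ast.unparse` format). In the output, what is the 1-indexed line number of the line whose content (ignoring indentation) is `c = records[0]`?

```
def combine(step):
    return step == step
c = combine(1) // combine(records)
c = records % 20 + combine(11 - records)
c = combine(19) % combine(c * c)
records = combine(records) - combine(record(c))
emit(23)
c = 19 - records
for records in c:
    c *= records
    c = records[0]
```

9

Transformed code:
c = (1 == 1) // (records == records)
c = records % 20 + (11 - records == 11 - records)
c = (19 == 19) % (c * c == c * c)
records = (records == records) - (record(c) == record(c))
emit(23)
c = 19 - records
for records in c:
    c = c * records
    c = records[0]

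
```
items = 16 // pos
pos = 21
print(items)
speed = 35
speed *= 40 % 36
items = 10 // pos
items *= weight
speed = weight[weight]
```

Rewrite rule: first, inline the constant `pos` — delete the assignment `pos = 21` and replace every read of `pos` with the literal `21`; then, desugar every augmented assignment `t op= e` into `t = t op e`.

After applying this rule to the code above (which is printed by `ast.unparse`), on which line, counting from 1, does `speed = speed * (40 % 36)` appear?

Transformed code:
items = 16 // 21
print(items)
speed = 35
speed = speed * (40 % 36)
items = 10 // 21
items = items * weight
speed = weight[weight]

4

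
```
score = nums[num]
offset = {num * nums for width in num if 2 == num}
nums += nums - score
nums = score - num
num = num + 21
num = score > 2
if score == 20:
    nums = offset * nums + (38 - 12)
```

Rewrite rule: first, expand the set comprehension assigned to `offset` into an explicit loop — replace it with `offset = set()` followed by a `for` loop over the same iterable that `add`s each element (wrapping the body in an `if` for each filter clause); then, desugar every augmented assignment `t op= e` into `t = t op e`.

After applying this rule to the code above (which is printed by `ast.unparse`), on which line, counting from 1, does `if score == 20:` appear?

Transformed code:
score = nums[num]
offset = set()
for width in num:
    if 2 == num:
        offset.add(num * nums)
nums = nums + (nums - score)
nums = score - num
num = num + 21
num = score > 2
if score == 20:
    nums = offset * nums + (38 - 12)

10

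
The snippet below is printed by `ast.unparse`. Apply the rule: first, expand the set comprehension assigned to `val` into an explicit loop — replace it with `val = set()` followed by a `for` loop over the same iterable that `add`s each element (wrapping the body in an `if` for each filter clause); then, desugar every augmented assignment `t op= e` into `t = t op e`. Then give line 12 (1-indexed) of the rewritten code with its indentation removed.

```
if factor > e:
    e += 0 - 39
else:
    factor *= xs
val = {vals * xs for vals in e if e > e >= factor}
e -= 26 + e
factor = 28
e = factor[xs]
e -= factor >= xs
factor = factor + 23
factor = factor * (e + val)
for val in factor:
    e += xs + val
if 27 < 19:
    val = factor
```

Transformed code:
if factor > e:
    e = e + (0 - 39)
else:
    factor = factor * xs
val = set()
for vals in e:
    if e > e >= factor:
        val.add(vals * xs)
e = e - (26 + e)
factor = 28
e = factor[xs]
e = e - (factor >= xs)
factor = factor + 23
factor = factor * (e + val)
for val in factor:
    e = e + (xs + val)
if 27 < 19:
    val = factor

e = e - (factor >= xs)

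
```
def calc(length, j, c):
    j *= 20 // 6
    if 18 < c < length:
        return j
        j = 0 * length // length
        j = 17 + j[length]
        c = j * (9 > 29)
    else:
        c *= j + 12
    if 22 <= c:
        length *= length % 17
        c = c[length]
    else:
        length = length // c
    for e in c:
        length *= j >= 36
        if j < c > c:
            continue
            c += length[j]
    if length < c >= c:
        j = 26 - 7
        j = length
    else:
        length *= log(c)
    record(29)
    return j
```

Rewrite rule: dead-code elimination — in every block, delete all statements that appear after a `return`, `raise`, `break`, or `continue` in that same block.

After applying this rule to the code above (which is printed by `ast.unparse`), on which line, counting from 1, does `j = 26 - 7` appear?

Transformed code:
def calc(length, j, c):
    j *= 20 // 6
    if 18 < c < length:
        return j
    else:
        c *= j + 12
    if 22 <= c:
        length *= length % 17
        c = c[length]
    else:
        length = length // c
    for e in c:
        length *= j >= 36
        if j < c > c:
            continue
    if length < c >= c:
        j = 26 - 7
        j = length
    else:
        length *= log(c)
    record(29)
    return j

17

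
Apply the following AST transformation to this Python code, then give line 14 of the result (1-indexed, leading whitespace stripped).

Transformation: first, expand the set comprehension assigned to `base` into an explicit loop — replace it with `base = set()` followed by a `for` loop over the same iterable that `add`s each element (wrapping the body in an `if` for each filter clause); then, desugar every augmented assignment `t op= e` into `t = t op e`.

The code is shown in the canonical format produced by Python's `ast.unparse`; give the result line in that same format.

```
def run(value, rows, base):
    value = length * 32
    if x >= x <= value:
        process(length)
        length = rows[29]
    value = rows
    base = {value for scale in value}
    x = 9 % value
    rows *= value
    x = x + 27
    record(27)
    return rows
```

Transformed code:
def run(value, rows, base):
    value = length * 32
    if x >= x <= value:
        process(length)
        length = rows[29]
    value = rows
    base = set()
    for scale in value:
        base.add(value)
    x = 9 % value
    rows = rows * value
    x = x + 27
    record(27)
    return rows

return rows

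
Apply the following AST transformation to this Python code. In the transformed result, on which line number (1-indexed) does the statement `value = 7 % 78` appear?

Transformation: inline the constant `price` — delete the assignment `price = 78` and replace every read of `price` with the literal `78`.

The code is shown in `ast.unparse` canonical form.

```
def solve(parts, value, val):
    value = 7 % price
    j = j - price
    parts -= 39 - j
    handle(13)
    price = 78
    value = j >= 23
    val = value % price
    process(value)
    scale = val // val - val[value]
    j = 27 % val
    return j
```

Transformed code:
def solve(parts, value, val):
    value = 7 % 78
    j = j - 78
    parts -= 39 - j
    handle(13)
    value = j >= 23
    val = value % 78
    process(value)
    scale = val // val - val[value]
    j = 27 % val
    return j

2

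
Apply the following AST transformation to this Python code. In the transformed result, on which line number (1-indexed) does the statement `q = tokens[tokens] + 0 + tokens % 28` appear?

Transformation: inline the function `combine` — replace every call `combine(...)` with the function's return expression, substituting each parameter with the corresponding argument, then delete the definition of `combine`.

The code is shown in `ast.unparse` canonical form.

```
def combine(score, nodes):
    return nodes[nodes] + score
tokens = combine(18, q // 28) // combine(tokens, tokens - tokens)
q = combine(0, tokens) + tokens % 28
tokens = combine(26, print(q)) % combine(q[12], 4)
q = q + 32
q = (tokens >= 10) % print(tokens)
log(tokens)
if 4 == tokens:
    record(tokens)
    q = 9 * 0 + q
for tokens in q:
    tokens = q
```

2

Transformed code:
tokens = ((q // 28)[q // 28] + 18) // ((tokens - tokens)[tokens - tokens] + tokens)
q = tokens[tokens] + 0 + tokens % 28
tokens = (print(q)[print(q)] + 26) % (4[4] + q[12])
q = q + 32
q = (tokens >= 10) % print(tokens)
log(tokens)
if 4 == tokens:
    record(tokens)
    q = 9 * 0 + q
for tokens in q:
    tokens = q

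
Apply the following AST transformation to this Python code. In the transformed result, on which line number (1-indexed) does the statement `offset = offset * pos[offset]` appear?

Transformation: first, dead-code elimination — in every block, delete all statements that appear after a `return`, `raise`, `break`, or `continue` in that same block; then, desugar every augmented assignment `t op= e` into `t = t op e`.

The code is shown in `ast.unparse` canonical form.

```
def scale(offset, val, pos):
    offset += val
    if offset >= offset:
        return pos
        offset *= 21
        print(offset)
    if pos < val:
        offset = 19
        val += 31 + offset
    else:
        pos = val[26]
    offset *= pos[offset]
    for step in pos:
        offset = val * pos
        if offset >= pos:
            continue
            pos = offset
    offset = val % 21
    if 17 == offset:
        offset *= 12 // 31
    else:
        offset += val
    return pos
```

10

Transformed code:
def scale(offset, val, pos):
    offset = offset + val
    if offset >= offset:
        return pos
    if pos < val:
        offset = 19
        val = val + (31 + offset)
    else:
        pos = val[26]
    offset = offset * pos[offset]
    for step in pos:
        offset = val * pos
        if offset >= pos:
            continue
    offset = val % 21
    if 17 == offset:
        offset = offset * (12 // 31)
    else:
        offset = offset + val
    return pos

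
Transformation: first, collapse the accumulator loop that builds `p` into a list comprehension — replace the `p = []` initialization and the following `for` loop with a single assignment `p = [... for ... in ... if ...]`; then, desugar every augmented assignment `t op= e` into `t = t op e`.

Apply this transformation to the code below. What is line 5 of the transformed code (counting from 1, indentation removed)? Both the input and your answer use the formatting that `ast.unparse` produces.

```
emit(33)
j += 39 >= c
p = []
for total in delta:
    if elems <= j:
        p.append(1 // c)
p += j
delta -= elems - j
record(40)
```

Transformed code:
emit(33)
j = j + (39 >= c)
p = [1 // c for total in delta if elems <= j]
p = p + j
delta = delta - (elems - j)
record(40)

delta = delta - (elems - j)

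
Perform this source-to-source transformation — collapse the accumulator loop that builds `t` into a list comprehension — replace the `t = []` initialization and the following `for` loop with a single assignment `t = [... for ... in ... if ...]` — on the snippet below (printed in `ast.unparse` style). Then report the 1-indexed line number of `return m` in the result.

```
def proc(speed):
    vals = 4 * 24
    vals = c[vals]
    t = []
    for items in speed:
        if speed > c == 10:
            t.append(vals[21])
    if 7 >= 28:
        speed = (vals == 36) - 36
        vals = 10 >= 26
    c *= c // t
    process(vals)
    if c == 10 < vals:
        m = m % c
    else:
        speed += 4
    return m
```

14

Transformed code:
def proc(speed):
    vals = 4 * 24
    vals = c[vals]
    t = [vals[21] for items in speed if speed > c == 10]
    if 7 >= 28:
        speed = (vals == 36) - 36
        vals = 10 >= 26
    c *= c // t
    process(vals)
    if c == 10 < vals:
        m = m % c
    else:
        speed += 4
    return m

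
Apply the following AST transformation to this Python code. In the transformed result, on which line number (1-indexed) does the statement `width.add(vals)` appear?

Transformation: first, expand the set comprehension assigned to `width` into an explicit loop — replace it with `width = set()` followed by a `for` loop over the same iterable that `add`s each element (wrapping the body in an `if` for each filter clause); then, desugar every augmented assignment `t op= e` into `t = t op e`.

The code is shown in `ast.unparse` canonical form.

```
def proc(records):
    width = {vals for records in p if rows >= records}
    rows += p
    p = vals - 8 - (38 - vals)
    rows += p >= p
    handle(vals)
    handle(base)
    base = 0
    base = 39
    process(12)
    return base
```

Transformed code:
def proc(records):
    width = set()
    for records in p:
        if rows >= records:
            width.add(vals)
    rows = rows + p
    p = vals - 8 - (38 - vals)
    rows = rows + (p >= p)
    handle(vals)
    handle(base)
    base = 0
    base = 39
    process(12)
    return base

5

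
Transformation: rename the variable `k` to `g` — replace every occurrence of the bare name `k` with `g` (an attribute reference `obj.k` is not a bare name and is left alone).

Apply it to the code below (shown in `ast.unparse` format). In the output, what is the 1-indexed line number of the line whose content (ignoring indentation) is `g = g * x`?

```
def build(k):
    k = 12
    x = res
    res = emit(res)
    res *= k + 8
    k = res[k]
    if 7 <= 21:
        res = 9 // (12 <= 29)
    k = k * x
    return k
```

Transformed code:
def build(g):
    g = 12
    x = res
    res = emit(res)
    res *= g + 8
    g = res[g]
    if 7 <= 21:
        res = 9 // (12 <= 29)
    g = g * x
    return g

9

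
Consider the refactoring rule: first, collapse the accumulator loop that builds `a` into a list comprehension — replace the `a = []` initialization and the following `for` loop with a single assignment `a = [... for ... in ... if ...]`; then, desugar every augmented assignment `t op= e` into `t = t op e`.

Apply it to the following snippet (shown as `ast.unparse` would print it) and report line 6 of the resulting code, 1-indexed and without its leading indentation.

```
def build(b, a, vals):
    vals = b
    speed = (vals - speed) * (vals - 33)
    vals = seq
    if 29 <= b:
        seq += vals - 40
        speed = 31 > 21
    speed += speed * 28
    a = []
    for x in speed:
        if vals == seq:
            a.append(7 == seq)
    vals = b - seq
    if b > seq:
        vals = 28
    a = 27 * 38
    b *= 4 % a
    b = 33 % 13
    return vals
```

Transformed code:
def build(b, a, vals):
    vals = b
    speed = (vals - speed) * (vals - 33)
    vals = seq
    if 29 <= b:
        seq = seq + (vals - 40)
        speed = 31 > 21
    speed = speed + speed * 28
    a = [7 == seq for x in speed if vals == seq]
    vals = b - seq
    if b > seq:
        vals = 28
    a = 27 * 38
    b = b * (4 % a)
    b = 33 % 13
    return vals

seq = seq + (vals - 40)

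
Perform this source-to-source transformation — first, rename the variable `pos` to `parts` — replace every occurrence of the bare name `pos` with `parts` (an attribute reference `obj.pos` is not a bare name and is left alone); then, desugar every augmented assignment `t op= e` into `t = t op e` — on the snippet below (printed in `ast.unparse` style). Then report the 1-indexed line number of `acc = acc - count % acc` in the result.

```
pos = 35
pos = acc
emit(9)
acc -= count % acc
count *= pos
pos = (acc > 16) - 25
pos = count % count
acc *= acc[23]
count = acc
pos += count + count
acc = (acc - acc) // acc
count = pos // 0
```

4

Transformed code:
parts = 35
parts = acc
emit(9)
acc = acc - count % acc
count = count * parts
parts = (acc > 16) - 25
parts = count % count
acc = acc * acc[23]
count = acc
parts = parts + (count + count)
acc = (acc - acc) // acc
count = parts // 0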